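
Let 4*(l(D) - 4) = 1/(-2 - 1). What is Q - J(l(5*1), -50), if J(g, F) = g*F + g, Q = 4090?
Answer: 51383/12 ≈ 4281.9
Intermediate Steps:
l(D) = 47/12 (l(D) = 4 + 1/(4*(-2 - 1)) = 4 + (1/4)/(-3) = 4 + (1/4)*(-1/3) = 4 - 1/12 = 47/12)
J(g, F) = g + F*g (J(g, F) = F*g + g = g + F*g)
Q - J(l(5*1), -50) = 4090 - 47*(1 - 50)/12 = 4090 - 47*(-49)/12 = 4090 - 1*(-2303/12) = 4090 + 2303/12 = 51383/12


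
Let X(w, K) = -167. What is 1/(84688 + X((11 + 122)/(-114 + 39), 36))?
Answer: 1/84521 ≈ 1.1831e-5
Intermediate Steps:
1/(84688 + X((11 + 122)/(-114 + 39), 36)) = 1/(84688 - 167) = 1/84521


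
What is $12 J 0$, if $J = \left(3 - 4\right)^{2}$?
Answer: $0$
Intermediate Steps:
$J = 1$ ($J = \left(-1\right)^{2} = 1$)
$12 J 0 = 12 \cdot 1 \cdot 0 = 12 \cdot 0 = 0$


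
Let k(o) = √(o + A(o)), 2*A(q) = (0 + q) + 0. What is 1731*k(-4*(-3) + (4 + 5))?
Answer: 5193*√14/2 ≈ 9715.2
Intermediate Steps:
A(q) = q/2 (A(q) = ((0 + q) + 0)/2 = (q + 0)/2 = q/2)
k(o) = √6*√o/2 (k(o) = √(o + o/2) = √(3*o/2) = √6*√o/2)
1731*k(-4*(-3) + (4 + 5)) = 1731*(√6*√(-4*(-3) + (4 + 5))/2) = 1731*(√6*√(12 + 9)/2) = 1731*(√6*√21/2) = 1731*(3*√14/2) = 5193*√14/2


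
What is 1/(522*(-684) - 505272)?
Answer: -1/862320 ≈ -1.1597e-6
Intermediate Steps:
1/(522*(-684) - 505272) = 1/(-357048 - 505272) = 1/(-862320) = -1/862320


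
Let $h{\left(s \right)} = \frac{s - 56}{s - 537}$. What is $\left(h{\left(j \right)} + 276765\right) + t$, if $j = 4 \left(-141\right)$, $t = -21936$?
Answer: $\frac{280567349}{1101} \approx 2.5483 \cdot 10^{5}$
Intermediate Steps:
$j = -564$
$h{\left(s \right)} = \frac{-56 + s}{-537 + s}$
$\left(h{\left(j \right)} + 276765\right) + t = \left(\frac{-56 - 564}{-537 - 564} + 276765\right) - 21936 = \left(\frac{1}{-1101} \left(-620\right) + 276765\right) - 21936 = \left(\left(- \frac{1}{1101}\right) \left(-620\right) + 276765\right) - 21936 = \left(\frac{620}{1101} + 276765\right) - 21936 = \frac{304718885}{1101} - 21936 = \frac{280567349}{1101}$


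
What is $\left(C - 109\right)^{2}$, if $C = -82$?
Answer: $36481$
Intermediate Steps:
$\left(C - 109\right)^{2} = \left(-82 - 109\right)^{2} = \left(-191\right)^{2} = 36481$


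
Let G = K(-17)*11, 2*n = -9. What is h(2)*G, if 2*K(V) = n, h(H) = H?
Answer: -99/2 ≈ -49.500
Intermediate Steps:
n = -9/2 (n = (½)*(-9) = -9/2 ≈ -4.5000)
K(V) = -9/4 (K(V) = (½)*(-9/2) = -9/4)
G = -99/4 (G = -9/4*11 = -99/4 ≈ -24.750)
h(2)*G = 2*(-99/4) = -99/2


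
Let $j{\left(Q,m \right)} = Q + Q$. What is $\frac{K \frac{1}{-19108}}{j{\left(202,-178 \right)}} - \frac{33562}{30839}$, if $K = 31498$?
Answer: $- \frac{130028828003}{119032865624} \approx -1.0924$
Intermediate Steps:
$j{\left(Q,m \right)} = 2 Q$
$\frac{K \frac{1}{-19108}}{j{\left(202,-178 \right)}} - \frac{33562}{30839} = \frac{31498 \frac{1}{-19108}}{2 \cdot 202} - \frac{33562}{30839} = \frac{31498 \left(- \frac{1}{19108}\right)}{404} - \frac{33562}{30839} = \left(- \frac{15749}{9554}\right) \frac{1}{404} - \frac{33562}{30839} = - \frac{15749}{3859816} - \frac{33562}{30839} = - \frac{130028828003}{119032865624}$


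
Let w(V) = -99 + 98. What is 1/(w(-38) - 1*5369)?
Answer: -1/5370 ≈ -0.00018622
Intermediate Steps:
w(V) = -1
1/(w(-38) - 1*5369) = 1/(-1 - 1*5369) = 1/(-1 - 5369) = 1/(-5370) = -1/5370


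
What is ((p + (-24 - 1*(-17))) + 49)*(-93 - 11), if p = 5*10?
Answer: -9568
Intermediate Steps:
p = 50
((p + (-24 - 1*(-17))) + 49)*(-93 - 11) = ((50 + (-24 - 1*(-17))) + 49)*(-93 - 11) = ((50 + (-24 + 17)) + 49)*(-104) = ((50 - 7) + 49)*(-104) = (43 + 49)*(-104) = 92*(-104) = -9568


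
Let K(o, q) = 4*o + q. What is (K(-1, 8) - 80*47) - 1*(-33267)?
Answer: 29511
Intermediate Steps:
K(o, q) = q + 4*o
(K(-1, 8) - 80*47) - 1*(-33267) = ((8 + 4*(-1)) - 80*47) - 1*(-33267) = ((8 - 4) - 3760) + 33267 = (4 - 3760) + 33267 = -3756 + 33267 = 29511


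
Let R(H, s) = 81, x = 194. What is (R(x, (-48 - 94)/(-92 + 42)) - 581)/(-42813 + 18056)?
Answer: 500/24757 ≈ 0.020196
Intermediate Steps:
(R(x, (-48 - 94)/(-92 + 42)) - 581)/(-42813 + 18056) = (81 - 581)/(-42813 + 18056) = -500/(-24757) = -500*(-1/24757) = 500/24757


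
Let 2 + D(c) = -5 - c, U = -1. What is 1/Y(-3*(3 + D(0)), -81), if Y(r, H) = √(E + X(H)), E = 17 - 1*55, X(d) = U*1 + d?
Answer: -I*√30/60 ≈ -0.091287*I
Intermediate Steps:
D(c) = -7 - c (D(c) = -2 + (-5 - c) = -7 - c)
X(d) = -1 + d (X(d) = -1*1 + d = -1 + d)
E = -38 (E = 17 - 55 = -38)
Y(r, H) = √(-39 + H) (Y(r, H) = √(-38 + (-1 + H)) = √(-39 + H))
1/Y(-3*(3 + D(0)), -81) = 1/(√(-39 - 81)) = 1/(√(-120)) = 1/(2*I*√30) = -I*√30/60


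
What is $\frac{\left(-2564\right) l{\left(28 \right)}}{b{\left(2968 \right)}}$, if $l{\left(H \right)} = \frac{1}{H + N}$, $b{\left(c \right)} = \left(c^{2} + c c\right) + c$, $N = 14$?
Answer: $- \frac{641}{185020668} \approx -3.4645 \cdot 10^{-6}$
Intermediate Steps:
$b{\left(c \right)} = c + 2 c^{2}$ ($b{\left(c \right)} = \left(c^{2} + c^{2}\right) + c = 2 c^{2} + c = c + 2 c^{2}$)
$l{\left(H \right)} = \frac{1}{14 + H}$ ($l{\left(H \right)} = \frac{1}{H + 14} = \frac{1}{14 + H}$)
$\frac{\left(-2564\right) l{\left(28 \right)}}{b{\left(2968 \right)}} = \frac{\left(-2564\right) \frac{1}{14 + 28}}{2968 \left(1 + 2 \cdot 2968\right)} = \frac{\left(-2564\right) \frac{1}{42}}{2968 \left(1 + 5936\right)} = \frac{\left(-2564\right) \frac{1}{42}}{2968 \cdot 5937} = - \frac{1282}{21 \cdot 17621016} = \left(- \frac{1282}{21}\right) \frac{1}{17621016} = - \frac{641}{185020668}$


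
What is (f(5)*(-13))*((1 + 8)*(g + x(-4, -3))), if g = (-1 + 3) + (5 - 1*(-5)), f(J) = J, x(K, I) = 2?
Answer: -8190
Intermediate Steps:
g = 12 (g = 2 + (5 + 5) = 2 + 10 = 12)
(f(5)*(-13))*((1 + 8)*(g + x(-4, -3))) = (5*(-13))*((1 + 8)*(12 + 2)) = -585*14 = -65*126 = -8190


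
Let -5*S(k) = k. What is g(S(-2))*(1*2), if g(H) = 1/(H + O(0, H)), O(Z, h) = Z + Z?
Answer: 5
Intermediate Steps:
S(k) = -k/5
O(Z, h) = 2*Z
g(H) = 1/H (g(H) = 1/(H + 2*0) = 1/(H + 0) = 1/H)
g(S(-2))*(1*2) = (1*2)/((-⅕*(-2))) = 2/(⅖) = (5/2)*2 = 5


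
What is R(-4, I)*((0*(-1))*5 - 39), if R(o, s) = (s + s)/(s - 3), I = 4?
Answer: -312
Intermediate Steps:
R(o, s) = 2*s/(-3 + s) (R(o, s) = (2*s)/(-3 + s) = 2*s/(-3 + s))
R(-4, I)*((0*(-1))*5 - 39) = (2*4/(-3 + 4))*((0*(-1))*5 - 39) = (2*4/1)*(0*5 - 39) = (2*4*1)*(0 - 39) = 8*(-39) = -312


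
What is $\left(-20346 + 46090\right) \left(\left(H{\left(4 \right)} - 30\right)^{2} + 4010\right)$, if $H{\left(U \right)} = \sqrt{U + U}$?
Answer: $126608992 - 3089280 \sqrt{2} \approx 1.2224 \cdot 10^{8}$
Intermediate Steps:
$H{\left(U \right)} = \sqrt{2} \sqrt{U}$ ($H{\left(U \right)} = \sqrt{2 U} = \sqrt{2} \sqrt{U}$)
$\left(-20346 + 46090\right) \left(\left(H{\left(4 \right)} - 30\right)^{2} + 4010\right) = \left(-20346 + 46090\right) \left(\left(\sqrt{2} \sqrt{4} - 30\right)^{2} + 4010\right) = 25744 \left(\left(\sqrt{2} \cdot 2 - 30\right)^{2} + 4010\right) = 25744 \left(\left(2 \sqrt{2} - 30\right)^{2} + 4010\right) = 25744 \left(\left(-30 + 2 \sqrt{2}\right)^{2} + 4010\right) = 25744 \left(4010 + \left(-30 + 2 \sqrt{2}\right)^{2}\right) = 103233440 + 25744 \left(-30 + 2 \sqrt{2}\right)^{2}$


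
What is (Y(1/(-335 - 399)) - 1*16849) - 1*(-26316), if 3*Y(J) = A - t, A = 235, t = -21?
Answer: 28657/3 ≈ 9552.3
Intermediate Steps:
Y(J) = 256/3 (Y(J) = (235 - 1*(-21))/3 = (235 + 21)/3 = (⅓)*256 = 256/3)
(Y(1/(-335 - 399)) - 1*16849) - 1*(-26316) = (256/3 - 1*16849) - 1*(-26316) = (256/3 - 16849) + 26316 = -50291/3 + 26316 = 28657/3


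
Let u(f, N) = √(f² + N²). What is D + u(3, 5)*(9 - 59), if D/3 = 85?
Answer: 255 - 50*√34 ≈ -36.548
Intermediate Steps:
u(f, N) = √(N² + f²)
D = 255 (D = 3*85 = 255)
D + u(3, 5)*(9 - 59) = 255 + √(5² + 3²)*(9 - 59) = 255 + √(25 + 9)*(-50) = 255 + √34*(-50) = 255 - 50*√34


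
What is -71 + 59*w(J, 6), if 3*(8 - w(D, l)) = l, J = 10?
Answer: 283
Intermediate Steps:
w(D, l) = 8 - l/3
-71 + 59*w(J, 6) = -71 + 59*(8 - 1/3*6) = -71 + 59*(8 - 2) = -71 + 59*6 = -71 + 354 = 283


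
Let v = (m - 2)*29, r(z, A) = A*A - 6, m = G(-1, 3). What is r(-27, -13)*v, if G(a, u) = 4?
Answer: 9454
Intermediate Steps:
m = 4
r(z, A) = -6 + A² (r(z, A) = A² - 6 = -6 + A²)
v = 58 (v = (4 - 2)*29 = 2*29 = 58)
r(-27, -13)*v = (-6 + (-13)²)*58 = (-6 + 169)*58 = 163*58 = 9454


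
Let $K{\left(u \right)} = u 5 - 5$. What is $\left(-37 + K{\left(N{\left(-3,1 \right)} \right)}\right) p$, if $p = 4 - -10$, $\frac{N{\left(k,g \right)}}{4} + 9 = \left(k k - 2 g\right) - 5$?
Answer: $-2548$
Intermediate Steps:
$N{\left(k,g \right)} = -56 - 8 g + 4 k^{2}$ ($N{\left(k,g \right)} = -36 + 4 \left(\left(k k - 2 g\right) - 5\right) = -36 + 4 \left(\left(k^{2} - 2 g\right) - 5\right) = -36 + 4 \left(-5 + k^{2} - 2 g\right) = -36 - \left(20 - 4 k^{2} + 8 g\right) = -56 - 8 g + 4 k^{2}$)
$K{\left(u \right)} = -5 + 5 u$ ($K{\left(u \right)} = 5 u - 5 = -5 + 5 u$)
$p = 14$ ($p = 4 + 10 = 14$)
$\left(-37 + K{\left(N{\left(-3,1 \right)} \right)}\right) p = \left(-37 + \left(-5 + 5 \left(-56 - 8 + 4 \left(-3\right)^{2}\right)\right)\right) 14 = \left(-37 + \left(-5 + 5 \left(-56 - 8 + 4 \cdot 9\right)\right)\right) 14 = \left(-37 + \left(-5 + 5 \left(-56 - 8 + 36\right)\right)\right) 14 = \left(-37 + \left(-5 + 5 \left(-28\right)\right)\right) 14 = \left(-37 - 145\right) 14 = \left(-182\right) 14 = -2548$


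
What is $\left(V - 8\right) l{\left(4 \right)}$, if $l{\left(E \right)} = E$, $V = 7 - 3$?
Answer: $-16$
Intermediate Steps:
$V = 4$ ($V = 7 - 3 = 4$)
$\left(V - 8\right) l{\left(4 \right)} = \left(4 - 8\right) 4 = \left(-4\right) 4 = -16$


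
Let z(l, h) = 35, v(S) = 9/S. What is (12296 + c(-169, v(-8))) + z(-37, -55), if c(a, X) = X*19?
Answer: 98477/8 ≈ 12310.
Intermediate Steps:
c(a, X) = 19*X
(12296 + c(-169, v(-8))) + z(-37, -55) = (12296 + 19*(9/(-8))) + 35 = (12296 + 19*(9*(-⅛))) + 35 = (12296 + 19*(-9/8)) + 35 = (12296 - 171/8) + 35 = 98197/8 + 35 = 98477/8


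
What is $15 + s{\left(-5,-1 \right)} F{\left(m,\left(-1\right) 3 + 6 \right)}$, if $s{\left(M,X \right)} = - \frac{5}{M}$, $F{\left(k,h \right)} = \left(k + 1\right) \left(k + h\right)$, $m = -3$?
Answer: $15$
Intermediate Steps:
$F{\left(k,h \right)} = \left(1 + k\right) \left(h + k\right)$
$15 + s{\left(-5,-1 \right)} F{\left(m,\left(-1\right) 3 + 6 \right)} = 15 + - \frac{5}{-5} \left(\left(\left(-1\right) 3 + 6\right) - 3 + \left(-3\right)^{2} + \left(\left(-1\right) 3 + 6\right) \left(-3\right)\right) = 15 + \left(-5\right) \left(- \frac{1}{5}\right) \left(\left(-3 + 6\right) - 3 + 9 + \left(-3 + 6\right) \left(-3\right)\right) = 15 + 1 \left(3 - 3 + 9 + 3 \left(-3\right)\right) = 15 + 1 \left(3 - 3 + 9 - 9\right) = 15 + 1 \cdot 0 = 15 + 0 = 15$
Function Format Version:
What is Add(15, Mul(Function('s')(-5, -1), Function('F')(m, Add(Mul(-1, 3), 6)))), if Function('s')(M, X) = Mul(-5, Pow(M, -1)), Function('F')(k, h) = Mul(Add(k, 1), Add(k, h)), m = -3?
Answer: 15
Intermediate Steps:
Function('F')(k, h) = Mul(Add(1, k), Add(h, k))
Add(15, Mul(Function('s')(-5, -1), Function('F')(m, Add(Mul(-1, 3), 6)))) = Add(15, Mul(Mul(-5, Pow(-5, -1)), Add(Add(Mul(-1, 3), 6), -3, Pow(-3, 2), Mul(Add(Mul(-1, 3), 6), -3)))) = Add(15, Mul(Mul(-5, Rational(-1, 5)), Add(Add(-3, 6), -3, 9, Mul(Add(-3, 6), -3)))) = Add(15, Mul(1, Add(3, -3, 9, Mul(3, -3)))) = Add(15, Mul(1, Add(3, -3, 9, -9))) = Add(15, Mul(1, 0)) = Add(15, 0) = 15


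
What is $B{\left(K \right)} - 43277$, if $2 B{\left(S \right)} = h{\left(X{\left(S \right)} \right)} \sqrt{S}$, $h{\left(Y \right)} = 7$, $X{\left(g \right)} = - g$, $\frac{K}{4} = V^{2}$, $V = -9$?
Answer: $-43214$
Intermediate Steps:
$K = 324$ ($K = 4 \left(-9\right)^{2} = 4 \cdot 81 = 324$)
$B{\left(S \right)} = \frac{7 \sqrt{S}}{2}$
$B{\left(K \right)} - 43277 = \frac{7 \sqrt{324}}{2} - 43277 = \frac{7}{2} \cdot 18 - 43277 = 63 - 43277 = -43214$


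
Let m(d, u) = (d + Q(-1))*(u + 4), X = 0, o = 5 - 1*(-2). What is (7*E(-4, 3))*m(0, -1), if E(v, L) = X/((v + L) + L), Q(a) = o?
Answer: 0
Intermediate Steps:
o = 7 (o = 5 + 2 = 7)
Q(a) = 7
m(d, u) = (4 + u)*(7 + d) (m(d, u) = (d + 7)*(u + 4) = (7 + d)*(4 + u) = (4 + u)*(7 + d))
E(v, L) = 0 (E(v, L) = 0/((v + L) + L) = 0/((L + v) + L) = 0/(v + 2*L) = 0)
(7*E(-4, 3))*m(0, -1) = (7*0)*(28 + 4*0 + 7*(-1) + 0*(-1)) = 0*(28 + 0 - 7 + 0) = 0*21 = 0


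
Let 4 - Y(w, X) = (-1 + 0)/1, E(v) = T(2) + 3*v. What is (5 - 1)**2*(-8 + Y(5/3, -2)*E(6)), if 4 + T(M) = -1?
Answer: 912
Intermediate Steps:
T(M) = -5 (T(M) = -4 - 1 = -5)
E(v) = -5 + 3*v
Y(w, X) = 5 (Y(w, X) = 4 - (-1 + 0)/1 = 4 - (-1) = 4 - 1*(-1) = 4 + 1 = 5)
(5 - 1)**2*(-8 + Y(5/3, -2)*E(6)) = (5 - 1)**2*(-8 + 5*(-5 + 3*6)) = 4**2*(-8 + 5*(-5 + 18)) = 16*(-8 + 5*13) = 16*(-8 + 65) = 16*57 = 912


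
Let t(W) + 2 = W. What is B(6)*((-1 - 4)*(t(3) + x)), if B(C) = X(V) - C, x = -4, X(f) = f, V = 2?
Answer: -60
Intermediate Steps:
t(W) = -2 + W
B(C) = 2 - C
B(6)*((-1 - 4)*(t(3) + x)) = (2 - 1*6)*((-1 - 4)*((-2 + 3) - 4)) = (2 - 6)*(-5*(1 - 4)) = -(-20)*(-3) = -4*15 = -60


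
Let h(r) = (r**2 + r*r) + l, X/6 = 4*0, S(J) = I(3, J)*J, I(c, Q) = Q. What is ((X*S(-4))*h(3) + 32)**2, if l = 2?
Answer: 1024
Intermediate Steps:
S(J) = J**2 (S(J) = J*J = J**2)
X = 0 (X = 6*(4*0) = 6*0 = 0)
h(r) = 2 + 2*r**2 (h(r) = (r**2 + r*r) + 2 = (r**2 + r**2) + 2 = 2*r**2 + 2 = 2 + 2*r**2)
((X*S(-4))*h(3) + 32)**2 = ((0*(-4)**2)*(2 + 2*3**2) + 32)**2 = ((0*16)*(2 + 2*9) + 32)**2 = (0*(2 + 18) + 32)**2 = (0*20 + 32)**2 = (0 + 32)**2 = 32**2 = 1024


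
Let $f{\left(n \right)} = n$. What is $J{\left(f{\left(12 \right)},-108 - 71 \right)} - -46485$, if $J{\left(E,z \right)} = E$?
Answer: $46497$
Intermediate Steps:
$J{\left(f{\left(12 \right)},-108 - 71 \right)} - -46485 = 12 - -46485 = 12 + 46485 = 46497$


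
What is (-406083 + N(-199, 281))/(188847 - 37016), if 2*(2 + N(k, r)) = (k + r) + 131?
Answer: -811957/303662 ≈ -2.6739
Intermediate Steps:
N(k, r) = 127/2 + k/2 + r/2 (N(k, r) = -2 + ((k + r) + 131)/2 = -2 + (131 + k + r)/2 = -2 + (131/2 + k/2 + r/2) = 127/2 + k/2 + r/2)
(-406083 + N(-199, 281))/(188847 - 37016) = (-406083 + (127/2 + (½)*(-199) + (½)*281))/(188847 - 37016) = (-406083 + (127/2 - 199/2 + 281/2))/151831 = (-406083 + 209/2)*(1/151831) = -811957/2*1/151831 = -811957/303662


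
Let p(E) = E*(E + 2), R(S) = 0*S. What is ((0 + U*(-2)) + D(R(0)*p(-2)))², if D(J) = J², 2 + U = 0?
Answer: 16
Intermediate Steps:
U = -2 (U = -2 + 0 = -2)
R(S) = 0
p(E) = E*(2 + E)
((0 + U*(-2)) + D(R(0)*p(-2)))² = ((0 - 2*(-2)) + (0*(-2*(2 - 2)))²)² = ((0 + 4) + (0*(-2*0))²)² = (4 + (0*0)²)² = (4 + 0²)² = (4 + 0)² = 4² = 16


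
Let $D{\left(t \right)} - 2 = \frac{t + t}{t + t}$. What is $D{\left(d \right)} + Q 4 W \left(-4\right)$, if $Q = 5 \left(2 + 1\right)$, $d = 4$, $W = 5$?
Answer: $-1197$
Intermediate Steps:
$D{\left(t \right)} = 3$ ($D{\left(t \right)} = 2 + \frac{t + t}{t + t} = 2 + \frac{2 t}{2 t} = 2 + 2 t \frac{1}{2 t} = 2 + 1 = 3$)
$Q = 15$ ($Q = 5 \cdot 3 = 15$)
$D{\left(d \right)} + Q 4 W \left(-4\right) = 3 + 15 \cdot 4 \cdot 5 \left(-4\right) = 3 + 15 \cdot 20 \left(-4\right) = 3 + 15 \left(-80\right) = 3 - 1200 = -1197$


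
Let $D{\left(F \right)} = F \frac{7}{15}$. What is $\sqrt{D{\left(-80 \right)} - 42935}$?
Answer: $\frac{i \sqrt{386751}}{3} \approx 207.3 i$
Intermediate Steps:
$D{\left(F \right)} = \frac{7 F}{15}$ ($D{\left(F \right)} = F 7 \cdot \frac{1}{15} = F \frac{7}{15} = \frac{7 F}{15}$)
$\sqrt{D{\left(-80 \right)} - 42935} = \sqrt{\frac{7}{15} \left(-80\right) - 42935} = \sqrt{- \frac{112}{3} - 42935} = \sqrt{- \frac{128917}{3}} = \frac{i \sqrt{386751}}{3}$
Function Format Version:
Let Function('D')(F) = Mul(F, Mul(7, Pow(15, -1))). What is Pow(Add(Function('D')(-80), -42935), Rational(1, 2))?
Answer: Mul(Rational(1, 3), I, Pow(386751, Rational(1, 2))) ≈ Mul(207.30, I)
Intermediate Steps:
Function('D')(F) = Mul(Rational(7, 15), F) (Function('D')(F) = Mul(F, Mul(7, Rational(1, 15))) = Mul(F, Rational(7, 15)) = Mul(Rational(7, 15), F))
Pow(Add(Function('D')(-80), -42935), Rational(1, 2)) = Pow(Add(Mul(Rational(7, 15), -80), -42935), Rational(1, 2)) = Pow(Add(Rational(-112, 3), -42935), Rational(1, 2)) = Pow(Rational(-128917, 3), Rational(1, 2)) = Mul(Rational(1, 3), I, Pow(386751, Rational(1, 2)))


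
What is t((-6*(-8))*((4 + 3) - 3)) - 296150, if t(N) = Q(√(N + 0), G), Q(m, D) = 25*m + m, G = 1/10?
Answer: -296150 + 208*√3 ≈ -2.9579e+5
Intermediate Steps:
G = ⅒ ≈ 0.10000
Q(m, D) = 26*m
t(N) = 26*√N (t(N) = 26*√(N + 0) = 26*√N)
t((-6*(-8))*((4 + 3) - 3)) - 296150 = 26*√((-6*(-8))*((4 + 3) - 3)) - 296150 = 26*√(48*(7 - 3)) - 296150 = 26*√(48*4) - 296150 = 26*√192 - 296150 = 26*(8*√3) - 296150 = 208*√3 - 296150 = -296150 + 208*√3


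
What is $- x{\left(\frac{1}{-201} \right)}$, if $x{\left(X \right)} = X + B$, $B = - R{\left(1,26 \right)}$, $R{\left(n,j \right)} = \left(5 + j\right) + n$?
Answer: $\frac{6433}{201} \approx 32.005$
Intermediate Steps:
$R{\left(n,j \right)} = 5 + j + n$
$B = -32$ ($B = - (5 + 26 + 1) = \left(-1\right) 32 = -32$)
$x{\left(X \right)} = -32 + X$ ($x{\left(X \right)} = X - 32 = -32 + X$)
$- x{\left(\frac{1}{-201} \right)} = - (-32 + \frac{1}{-201}) = - (-32 - \frac{1}{201}) = \left(-1\right) \left(- \frac{6433}{201}\right) = \frac{6433}{201}$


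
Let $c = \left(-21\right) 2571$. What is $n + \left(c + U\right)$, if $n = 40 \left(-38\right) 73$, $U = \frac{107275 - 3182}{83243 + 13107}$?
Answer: $- \frac{15892924757}{96350} \approx -1.6495 \cdot 10^{5}$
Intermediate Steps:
$c = -53991$
$U = \frac{104093}{96350} \approx 1.0804$
$n = -110960$ ($n = \left(-1520\right) 73 = -110960$)
$n + \left(c + U\right) = -110960 + \left(-53991 + \frac{104093}{96350}\right) = -110960 - \frac{5201928757}{96350} = - \frac{15892924757}{96350}$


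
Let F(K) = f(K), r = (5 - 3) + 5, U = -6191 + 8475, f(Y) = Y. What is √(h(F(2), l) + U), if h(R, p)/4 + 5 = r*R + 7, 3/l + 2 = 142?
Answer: 2*√587 ≈ 48.456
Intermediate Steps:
l = 3/140 (l = 3/(-2 + 142) = 3/140 ≈ 0.021429)
U = 2284
r = 7 (r = 2 + 5 = 7)
F(K) = K
h(R, p) = 8 + 28*R (h(R, p) = -20 + 4*(7*R + 7) = -20 + 4*(7 + 7*R) = -20 + (28 + 28*R) = 8 + 28*R)
√(h(F(2), l) + U) = √((8 + 28*2) + 2284) = √((8 + 56) + 2284) = √(64 + 2284) = √2348 = 2*√587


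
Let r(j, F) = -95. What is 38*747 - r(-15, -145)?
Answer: 28481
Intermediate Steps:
38*747 - r(-15, -145) = 38*747 - 1*(-95) = 28386 + 95 = 28481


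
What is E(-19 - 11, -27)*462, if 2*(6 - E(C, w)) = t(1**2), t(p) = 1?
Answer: 2541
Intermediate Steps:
E(C, w) = 11/2 (E(C, w) = 6 - 1/2*1 = 6 - 1/2 = 11/2)
E(-19 - 11, -27)*462 = (11/2)*462 = 2541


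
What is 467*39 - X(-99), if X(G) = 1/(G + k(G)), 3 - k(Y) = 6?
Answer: 1857727/102 ≈ 18213.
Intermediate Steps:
k(Y) = -3 (k(Y) = 3 - 1*6 = 3 - 6 = -3)
X(G) = 1/(-3 + G) (X(G) = 1/(G - 3) = 1/(-3 + G))
467*39 - X(-99) = 467*39 - 1/(-3 - 99) = 18213 - 1/(-102) = 18213 - 1*(-1/102) = 18213 + 1/102 = 1857727/102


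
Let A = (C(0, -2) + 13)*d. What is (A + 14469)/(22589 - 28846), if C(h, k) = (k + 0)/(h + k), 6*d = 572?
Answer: -47411/18771 ≈ -2.5258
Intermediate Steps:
d = 286/3 (d = (⅙)*572 = 286/3 ≈ 95.333)
C(h, k) = k/(h + k)
A = 4004/3 (A = (-2/(0 - 2) + 13)*(286/3) = (-2/(-2) + 13)*(286/3) = (-2*(-½) + 13)*(286/3) = (1 + 13)*(286/3) = 14*(286/3) = 4004/3 ≈ 1334.7)
(A + 14469)/(22589 - 28846) = (4004/3 + 14469)/(22589 - 28846) = (47411/3)/(-6257) = (47411/3)*(-1/6257) = -47411/18771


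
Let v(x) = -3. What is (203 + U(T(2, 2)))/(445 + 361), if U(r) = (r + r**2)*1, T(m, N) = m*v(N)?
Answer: 233/806 ≈ 0.28908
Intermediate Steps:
T(m, N) = -3*m (T(m, N) = m*(-3) = -3*m)
U(r) = r + r**2
(203 + U(T(2, 2)))/(445 + 361) = (203 + (-3*2)*(1 - 3*2))/(445 + 361) = (203 - 6*(1 - 6))/806 = (203 - 6*(-5))*(1/806) = (203 + 30)*(1/806) = 233*(1/806) = 233/806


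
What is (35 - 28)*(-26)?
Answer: -182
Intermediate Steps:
(35 - 28)*(-26) = 7*(-26) = -182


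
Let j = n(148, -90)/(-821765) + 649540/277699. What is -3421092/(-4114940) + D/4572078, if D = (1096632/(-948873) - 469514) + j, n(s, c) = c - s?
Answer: 504863271709728346214552599/692835060883486558511836545 ≈ 0.72869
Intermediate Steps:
j = 76262190066/32600474105 (j = (-90 - 1*148)/(-821765) + 649540/277699 = (-90 - 148)*(-1/821765) + 649540*(1/277699) = -238*(-1/821765) + 649540/277699 = 34/117395 + 649540/277699 = 76262190066/32600474105 ≈ 2.3393)
D = -4841257715815488669184/10311236555144555 (D = (1096632/(-948873) - 469514) + 76262190066/32600474105 = (1096632*(-1/948873) - 469514) + 76262190066/32600474105 = (-365544/316291 - 469514) + 76262190066/32600474105 = -148503418118/316291 + 76262190066/32600474105 = -4841257715815488669184/10311236555144555 ≈ -4.6951e+5)
-3421092/(-4114940) + D/4572078 = -3421092/(-4114940) - 4841257715815488669184/10311236555144555/4572078 = -3421092*(-1/4114940) - 4841257715815488669184/10311236555144555*1/4572078 = 855273/1028735 - 345804122558249190656/3367412700469443338235 = 504863271709728346214552599/692835060883486558511836545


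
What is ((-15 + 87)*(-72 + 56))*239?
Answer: -275328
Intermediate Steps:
((-15 + 87)*(-72 + 56))*239 = (72*(-16))*239 = -1152*239 = -275328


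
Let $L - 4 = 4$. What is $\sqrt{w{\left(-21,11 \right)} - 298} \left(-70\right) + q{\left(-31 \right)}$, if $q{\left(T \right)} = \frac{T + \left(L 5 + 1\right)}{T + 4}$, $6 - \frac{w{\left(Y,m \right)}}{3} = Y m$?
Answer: $- \frac{10}{27} - 70 \sqrt{413} \approx -1422.9$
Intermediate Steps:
$L = 8$ ($L = 4 + 4 = 8$)
$w{\left(Y,m \right)} = 18 - 3 Y m$
$q{\left(T \right)} = \frac{41 + T}{4 + T}$ ($q{\left(T \right)} = \frac{T + \left(8 \cdot 5 + 1\right)}{T + 4} = \frac{T + \left(40 + 1\right)}{4 + T} = \frac{T + 41}{4 + T} = \frac{41 + T}{4 + T}$)
$\sqrt{w{\left(-21,11 \right)} - 298} \left(-70\right) + q{\left(-31 \right)} = \sqrt{\left(18 - \left(-63\right) 11\right) - 298} \left(-70\right) + \frac{41 - 31}{4 - 31} = \sqrt{\left(18 + 693\right) - 298} \left(-70\right) + \frac{1}{-27} \cdot 10 = \sqrt{711 - 298} \left(-70\right) - \frac{10}{27} = \sqrt{413} \left(-70\right) - \frac{10}{27} = - 70 \sqrt{413} - \frac{10}{27} = - \frac{10}{27} - 70 \sqrt{413}$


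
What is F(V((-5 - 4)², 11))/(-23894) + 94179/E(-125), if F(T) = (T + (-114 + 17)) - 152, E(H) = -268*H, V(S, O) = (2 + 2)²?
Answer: 1129059263/400224500 ≈ 2.8211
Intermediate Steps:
V(S, O) = 16 (V(S, O) = 4² = 16)
F(T) = -249 + T (F(T) = (T - 97) - 152 = (-97 + T) - 152 = -249 + T)
F(V((-5 - 4)², 11))/(-23894) + 94179/E(-125) = (-249 + 16)/(-23894) + 94179/((-268*(-125))) = -233*(-1/23894) + 94179/33500 = 233/23894 + 94179*(1/33500) = 233/23894 + 94179/33500 = 1129059263/400224500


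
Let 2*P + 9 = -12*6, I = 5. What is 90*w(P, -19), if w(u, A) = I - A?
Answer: 2160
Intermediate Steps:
P = -81/2 (P = -9/2 + (-12*6)/2 = -9/2 + (½)*(-72) = -9/2 - 36 = -81/2 ≈ -40.500)
w(u, A) = 5 - A
90*w(P, -19) = 90*(5 - 1*(-19)) = 90*(5 + 19) = 90*24 = 2160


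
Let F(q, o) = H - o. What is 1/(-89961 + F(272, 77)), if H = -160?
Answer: -1/90198 ≈ -1.1087e-5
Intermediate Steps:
F(q, o) = -160 - o
1/(-89961 + F(272, 77)) = 1/(-89961 + (-160 - 1*77)) = 1/(-89961 + (-160 - 77)) = 1/(-89961 - 237) = 1/(-90198) = -1/90198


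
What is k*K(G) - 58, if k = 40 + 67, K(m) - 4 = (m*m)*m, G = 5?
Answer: 13745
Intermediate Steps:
K(m) = 4 + m³ (K(m) = 4 + (m*m)*m = 4 + m²*m = 4 + m³)
k = 107
k*K(G) - 58 = 107*(4 + 5³) - 58 = 107*(4 + 125) - 58 = 107*129 - 58 = 13803 - 58 = 13745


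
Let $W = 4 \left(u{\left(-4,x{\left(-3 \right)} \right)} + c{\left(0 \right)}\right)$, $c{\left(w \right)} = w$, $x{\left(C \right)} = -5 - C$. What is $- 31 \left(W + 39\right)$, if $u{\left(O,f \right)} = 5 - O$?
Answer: $-2325$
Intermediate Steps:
$W = 36$ ($W = 4 \left(\left(5 - -4\right) + 0\right) = 4 \left(\left(5 + 4\right) + 0\right) = 4 \left(9 + 0\right) = 4 \cdot 9 = 36$)
$- 31 \left(W + 39\right) = - 31 \left(36 + 39\right) = \left(-31\right) 75 = -2325$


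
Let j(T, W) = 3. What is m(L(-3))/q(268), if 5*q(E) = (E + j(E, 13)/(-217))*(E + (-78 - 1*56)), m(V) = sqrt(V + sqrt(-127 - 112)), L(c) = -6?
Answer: 1085*sqrt(-6 + I*sqrt(239))/7792502 ≈ 0.00032029 + 0.00046788*I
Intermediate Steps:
m(V) = sqrt(V + I*sqrt(239)) (m(V) = sqrt(V + sqrt(-239)) = sqrt(V + I*sqrt(239)))
q(E) = (-134 + E)*(-3/217 + E)/5 (q(E) = ((E + 3/(-217))*(E + (-78 - 1*56)))/5 = ((E + 3*(-1/217))*(E + (-78 - 56)))/5 = ((E - 3/217)*(E - 134))/5 = ((-3/217 + E)*(-134 + E))/5 = ((-134 + E)*(-3/217 + E))/5 = (-134 + E)*(-3/217 + E)/5)
m(L(-3))/q(268) = sqrt(-6 + I*sqrt(239))/(402/1085 - 29081/1085*268 + (1/5)*268**2) = sqrt(-6 + I*sqrt(239))/(402/1085 - 7793708/1085 + (1/5)*71824) = sqrt(-6 + I*sqrt(239))/(402/1085 - 7793708/1085 + 71824/5) = sqrt(-6 + I*sqrt(239))/(7792502/1085) = sqrt(-6 + I*sqrt(239))*(1085/7792502) = 1085*sqrt(-6 + I*sqrt(239))/7792502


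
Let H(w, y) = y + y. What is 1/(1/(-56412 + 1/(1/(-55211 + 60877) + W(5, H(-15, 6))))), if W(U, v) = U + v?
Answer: -5433767410/96323 ≈ -56412.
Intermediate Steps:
H(w, y) = 2*y
1/(1/(-56412 + 1/(1/(-55211 + 60877) + W(5, H(-15, 6))))) = 1/(1/(-56412 + 1/(1/(-55211 + 60877) + (5 + 2*6)))) = 1/(1/(-56412 + 1/(1/5666 + (5 + 12)))) = 1/(1/(-56412 + 1/(1/5666 + 17))) = 1/(1/(-56412 + 1/(96323/5666))) = 1/(1/(-56412 + 5666/96323)) = 1/(1/(-5433767410/96323)) = 1/(-96323/5433767410) = -5433767410/96323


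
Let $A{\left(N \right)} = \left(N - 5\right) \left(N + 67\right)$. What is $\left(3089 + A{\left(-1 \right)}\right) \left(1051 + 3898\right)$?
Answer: $13327657$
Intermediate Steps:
$A{\left(N \right)} = \left(-5 + N\right) \left(67 + N\right)$
$\left(3089 + A{\left(-1 \right)}\right) \left(1051 + 3898\right) = \left(3089 + \left(-335 + \left(-1\right)^{2} + 62 \left(-1\right)\right)\right) \left(1051 + 3898\right) = \left(3089 - 396\right) 4949 = 2693 \cdot 4949 = 13327657$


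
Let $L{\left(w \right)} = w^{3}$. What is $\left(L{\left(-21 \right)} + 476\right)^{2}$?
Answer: $77176225$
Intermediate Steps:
$\left(L{\left(-21 \right)} + 476\right)^{2} = \left(\left(-21\right)^{3} + 476\right)^{2} = \left(-9261 + 476\right)^{2} = \left(-8785\right)^{2} = 77176225$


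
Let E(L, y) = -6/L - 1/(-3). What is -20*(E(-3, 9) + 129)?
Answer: -7880/3 ≈ -2626.7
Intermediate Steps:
E(L, y) = ⅓ - 6/L (E(L, y) = -6/L - 1*(-⅓) = -6/L + ⅓ = ⅓ - 6/L)
-20*(E(-3, 9) + 129) = -20*((⅓)*(-18 - 3)/(-3) + 129) = -20*((⅓)*(-⅓)*(-21) + 129) = -20*(7/3 + 129) = -20*394/3 = -7880/3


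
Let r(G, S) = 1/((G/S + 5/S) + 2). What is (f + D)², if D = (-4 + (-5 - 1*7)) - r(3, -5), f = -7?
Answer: 2601/4 ≈ 650.25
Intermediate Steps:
r(G, S) = 1/(2 + 5/S + G/S) (r(G, S) = 1/((5/S + G/S) + 2) = 1/(2 + 5/S + G/S))
D = -37/2 (D = (-4 + (-5 - 1*7)) - (-5)/(5 + 3 + 2*(-5)) = (-4 + (-5 - 7)) - (-5)/(5 + 3 - 10) = (-4 - 12) - (-5)/(-2) = -16 - (-5)*(-1)/2 = -16 - 1*5/2 = -16 - 5/2 = -37/2 ≈ -18.500)
(f + D)² = (-7 - 37/2)² = (-51/2)² = 2601/4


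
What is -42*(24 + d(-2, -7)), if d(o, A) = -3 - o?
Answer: -966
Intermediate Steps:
-42*(24 + d(-2, -7)) = -42*(24 + (-3 - 1*(-2))) = -42*(24 + (-3 + 2)) = -42*(24 - 1) = -42*23 = -966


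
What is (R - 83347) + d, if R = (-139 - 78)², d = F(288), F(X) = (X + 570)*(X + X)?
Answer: 457950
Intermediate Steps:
F(X) = 2*X*(570 + X) (F(X) = (570 + X)*(2*X) = 2*X*(570 + X))
d = 494208 (d = 2*288*(570 + 288) = 2*288*858 = 494208)
R = 47089 (R = (-217)² = 47089)
(R - 83347) + d = (47089 - 83347) + 494208 = -36258 + 494208 = 457950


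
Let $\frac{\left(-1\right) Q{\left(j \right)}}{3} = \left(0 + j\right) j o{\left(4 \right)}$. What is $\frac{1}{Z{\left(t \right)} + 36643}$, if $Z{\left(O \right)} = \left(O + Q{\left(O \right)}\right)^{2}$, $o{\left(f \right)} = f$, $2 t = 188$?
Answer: $\frac{1}{11222896487} \approx 8.9104 \cdot 10^{-11}$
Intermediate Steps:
$t = 94$ ($t = \frac{1}{2} \cdot 188 = 94$)
$Q{\left(j \right)} = - 12 j^{2}$ ($Q{\left(j \right)} = - 3 \left(0 + j\right) j 4 = - 3 j j 4 = - 3 j^{2} \cdot 4 = - 3 \cdot 4 j^{2} = - 12 j^{2}$)
$Z{\left(O \right)} = \left(O - 12 O^{2}\right)^{2}$
$\frac{1}{Z{\left(t \right)} + 36643} = \frac{1}{94^{2} \left(-1 + 12 \cdot 94\right)^{2} + 36643} = \frac{1}{8836 \left(-1 + 1128\right)^{2} + 36643} = \frac{1}{8836 \cdot 1127^{2} + 36643} = \frac{1}{8836 \cdot 1270129 + 36643} = \frac{1}{11222859844 + 36643} = \frac{1}{11222896487}$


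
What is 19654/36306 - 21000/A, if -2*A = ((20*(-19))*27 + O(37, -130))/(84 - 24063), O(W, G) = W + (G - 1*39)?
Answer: 761763132341/7860249 ≈ 96913.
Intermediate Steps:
O(W, G) = -39 + G + W (O(W, G) = W + (G - 39) = W + (-39 + G) = -39 + G + W)
A = -1732/7993 (A = -((20*(-19))*27 + (-39 - 130 + 37))/(2*(84 - 24063)) = -(-380*27 - 132)/(2*(-23979)) = -(-10260 - 132)*(-1)/(2*23979) = -(-5196)*(-1)/23979 = -½*3464/7993 = -1732/7993 ≈ -0.21669)
19654/36306 - 21000/A = 19654/36306 - 21000/(-1732/7993) = 19654*(1/36306) - 21000*(-7993/1732) = 9827/18153 + 41963250/433 = 761763132341/7860249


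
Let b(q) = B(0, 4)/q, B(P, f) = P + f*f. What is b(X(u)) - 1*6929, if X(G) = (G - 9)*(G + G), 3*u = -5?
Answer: -138571/20 ≈ -6928.5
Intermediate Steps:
u = -5/3 (u = (⅓)*(-5) = -5/3 ≈ -1.6667)
B(P, f) = P + f²
X(G) = 2*G*(-9 + G) (X(G) = (-9 + G)*(2*G) = 2*G*(-9 + G))
b(q) = 16/q (b(q) = (0 + 4²)/q = (0 + 16)/q = 16/q)
b(X(u)) - 1*6929 = 16/((2*(-5/3)*(-9 - 5/3))) - 1*6929 = 16/((2*(-5/3)*(-32/3))) - 6929 = 16/(320/9) - 6929 = 16*(9/320) - 6929 = 9/20 - 6929 = -138571/20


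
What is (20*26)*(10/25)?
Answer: 208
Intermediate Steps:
(20*26)*(10/25) = 520*(10*(1/25)) = 520*(⅖) = 208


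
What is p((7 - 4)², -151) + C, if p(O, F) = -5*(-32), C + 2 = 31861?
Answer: 32019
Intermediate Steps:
C = 31859 (C = -2 + 31861 = 31859)
p(O, F) = 160
p((7 - 4)², -151) + C = 160 + 31859 = 32019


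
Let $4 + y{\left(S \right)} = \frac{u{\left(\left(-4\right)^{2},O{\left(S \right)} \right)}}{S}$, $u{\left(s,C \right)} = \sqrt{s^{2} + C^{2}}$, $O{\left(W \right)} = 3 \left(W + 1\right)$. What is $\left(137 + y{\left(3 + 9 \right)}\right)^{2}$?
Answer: $\frac{\left(1596 + \sqrt{1777}\right)^{2}}{144} \approx 18636.0$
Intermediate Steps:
$O{\left(W \right)} = 3 + 3 W$ ($O{\left(W \right)} = 3 \left(1 + W\right) = 3 + 3 W$)
$u{\left(s,C \right)} = \sqrt{C^{2} + s^{2}}$
$y{\left(S \right)} = -4 + \frac{\sqrt{256 + \left(3 + 3 S\right)^{2}}}{S}$ ($y{\left(S \right)} = -4 + \frac{\sqrt{\left(3 + 3 S\right)^{2} + \left(\left(-4\right)^{2}\right)^{2}}}{S} = -4 + \frac{\sqrt{\left(3 + 3 S\right)^{2} + 16^{2}}}{S} = -4 + \frac{\sqrt{\left(3 + 3 S\right)^{2} + 256}}{S} = -4 + \frac{\sqrt{256 + \left(3 + 3 S\right)^{2}}}{S}$)
$\left(137 + y{\left(3 + 9 \right)}\right)^{2} = \left(137 - \left(4 - \frac{\sqrt{256 + 9 \left(1 + \left(3 + 9\right)\right)^{2}}}{3 + 9}\right)\right)^{2} = \left(137 - \left(4 - \frac{\sqrt{256 + 9 \left(1 + 12\right)^{2}}}{12}\right)\right)^{2} = \left(137 - \left(4 - \frac{\sqrt{256 + 9 \cdot 13^{2}}}{12}\right)\right)^{2} = \left(137 - \left(4 - \frac{\sqrt{256 + 9 \cdot 169}}{12}\right)\right)^{2} = \left(137 - \left(4 - \frac{\sqrt{256 + 1521}}{12}\right)\right)^{2} = \left(137 - \left(4 - \frac{\sqrt{1777}}{12}\right)\right)^{2} = \left(133 + \frac{\sqrt{1777}}{12}\right)^{2}$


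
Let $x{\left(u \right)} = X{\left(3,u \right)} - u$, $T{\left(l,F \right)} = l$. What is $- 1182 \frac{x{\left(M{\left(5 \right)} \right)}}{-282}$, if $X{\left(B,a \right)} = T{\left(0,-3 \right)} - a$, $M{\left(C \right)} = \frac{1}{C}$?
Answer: $- \frac{394}{235} \approx -1.6766$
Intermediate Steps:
$X{\left(B,a \right)} = - a$ ($X{\left(B,a \right)} = 0 - a = - a$)
$x{\left(u \right)} = - 2 u$ ($x{\left(u \right)} = - u - u = - 2 u$)
$- 1182 \frac{x{\left(M{\left(5 \right)} \right)}}{-282} = - 1182 \frac{\left(-2\right) \frac{1}{5}}{-282} = - 1182 \left(-2\right) \frac{1}{5} \left(- \frac{1}{282}\right) = - 1182 \left(\left(- \frac{2}{5}\right) \left(- \frac{1}{282}\right)\right) = \left(-1182\right) \frac{1}{705} = - \frac{394}{235}$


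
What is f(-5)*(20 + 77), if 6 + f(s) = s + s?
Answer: -1552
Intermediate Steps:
f(s) = -6 + 2*s (f(s) = -6 + (s + s) = -6 + 2*s)
f(-5)*(20 + 77) = (-6 + 2*(-5))*(20 + 77) = (-6 - 10)*97 = -16*97 = -1552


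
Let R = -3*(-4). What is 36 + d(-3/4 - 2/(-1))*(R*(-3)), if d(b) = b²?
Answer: -81/4 ≈ -20.250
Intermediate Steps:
R = 12
36 + d(-3/4 - 2/(-1))*(R*(-3)) = 36 + (-3/4 - 2/(-1))²*(12*(-3)) = 36 + (-3*¼ - 2*(-1))²*(-36) = 36 + (-¾ + 2)²*(-36) = 36 + (5/4)²*(-36) = 36 + (25/16)*(-36) = 36 - 225/4 = -81/4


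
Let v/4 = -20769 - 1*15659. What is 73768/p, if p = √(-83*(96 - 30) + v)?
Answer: -36884*I*√151190/75595 ≈ -189.72*I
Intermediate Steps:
v = -145712 (v = 4*(-20769 - 1*15659) = 4*(-20769 - 15659) = 4*(-36428) = -145712)
p = I*√151190 (p = √(-83*(96 - 30) - 145712) = √(-83*66 - 145712) = √(-5478 - 145712) = √(-151190) = I*√151190 ≈ 388.83*I)
73768/p = 73768/((I*√151190)) = 73768*(-I*√151190/151190) = -36884*I*√151190/75595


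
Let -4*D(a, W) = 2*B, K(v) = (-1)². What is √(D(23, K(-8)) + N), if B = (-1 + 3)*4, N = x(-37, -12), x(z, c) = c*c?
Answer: 2*√35 ≈ 11.832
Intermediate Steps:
x(z, c) = c²
N = 144 (N = (-12)² = 144)
K(v) = 1
B = 8 (B = 2*4 = 8)
D(a, W) = -4 (D(a, W) = -8/2 = -¼*16 = -4)
√(D(23, K(-8)) + N) = √(-4 + 144) = √140 = 2*√35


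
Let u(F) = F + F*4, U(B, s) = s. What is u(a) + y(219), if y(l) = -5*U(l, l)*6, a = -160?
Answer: -7370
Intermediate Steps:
u(F) = 5*F (u(F) = F + 4*F = 5*F)
y(l) = -30*l (y(l) = -5*l*6 = -30*l)
u(a) + y(219) = 5*(-160) - 30*219 = -800 - 6570 = -7370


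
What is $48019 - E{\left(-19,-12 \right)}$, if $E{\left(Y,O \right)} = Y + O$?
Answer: $48050$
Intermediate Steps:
$E{\left(Y,O \right)} = O + Y$
$48019 - E{\left(-19,-12 \right)} = 48019 - \left(-12 - 19\right) = 48019 - -31 = 48019 + 31 = 48050$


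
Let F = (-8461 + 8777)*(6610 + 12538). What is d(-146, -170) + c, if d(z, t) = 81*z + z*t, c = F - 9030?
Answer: 6054732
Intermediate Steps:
F = 6050768 (F = 316*19148 = 6050768)
c = 6041738 (c = 6050768 - 9030 = 6041738)
d(z, t) = 81*z + t*z
d(-146, -170) + c = -146*(81 - 170) + 6041738 = -146*(-89) + 6041738 = 12994 + 6041738 = 6054732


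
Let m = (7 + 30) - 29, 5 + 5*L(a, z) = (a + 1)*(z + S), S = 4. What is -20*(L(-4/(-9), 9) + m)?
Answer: -1936/9 ≈ -215.11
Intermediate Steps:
L(a, z) = -1 + (1 + a)*(4 + z)/5 (L(a, z) = -1 + ((a + 1)*(z + 4))/5 = -1 + ((1 + a)*(4 + z))/5 = -1 + (1 + a)*(4 + z)/5)
m = 8 (m = 37 - 29 = 8)
-20*(L(-4/(-9), 9) + m) = -20*((-1/5 + (1/5)*9 + 4*(-4/(-9))/5 + (1/5)*(-4/(-9))*9) + 8) = -20*((-1/5 + 9/5 + 4*(-4*(-1/9))/5 + (1/5)*(-4*(-1/9))*9) + 8) = -20*((-1/5 + 9/5 + (4/5)*(4/9) + (1/5)*(4/9)*9) + 8) = -20*((-1/5 + 9/5 + 16/45 + 4/5) + 8) = -20*(124/45 + 8) = -20*484/45 = -1936/9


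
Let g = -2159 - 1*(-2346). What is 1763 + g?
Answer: 1950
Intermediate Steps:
g = 187 (g = -2159 + 2346 = 187)
1763 + g = 1763 + 187 = 1950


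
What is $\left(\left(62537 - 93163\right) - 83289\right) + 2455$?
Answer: $-111460$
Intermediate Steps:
$\left(\left(62537 - 93163\right) - 83289\right) + 2455 = \left(-30626 - 83289\right) + 2455 = -113915 + 2455 = -111460$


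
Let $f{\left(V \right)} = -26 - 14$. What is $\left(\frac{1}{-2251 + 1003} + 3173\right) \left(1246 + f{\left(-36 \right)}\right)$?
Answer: $\frac{795940503}{208} \approx 3.8266 \cdot 10^{6}$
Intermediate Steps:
$f{\left(V \right)} = -40$
$\left(\frac{1}{-2251 + 1003} + 3173\right) \left(1246 + f{\left(-36 \right)}\right) = \left(\frac{1}{-2251 + 1003} + 3173\right) \left(1246 - 40\right) = \left(\frac{1}{-1248} + 3173\right) 1206 = \left(- \frac{1}{1248} + 3173\right) 1206 = \frac{3959903}{1248} \cdot 1206 = \frac{795940503}{208}$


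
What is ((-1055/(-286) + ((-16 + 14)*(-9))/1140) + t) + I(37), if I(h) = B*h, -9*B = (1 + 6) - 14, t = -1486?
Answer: -177714332/122265 ≈ -1453.5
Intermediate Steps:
B = 7/9 (B = -((1 + 6) - 14)/9 = -(7 - 14)/9 = -⅑*(-7) = 7/9 ≈ 0.77778)
I(h) = 7*h/9
((-1055/(-286) + ((-16 + 14)*(-9))/1140) + t) + I(37) = ((-1055/(-286) + ((-16 + 14)*(-9))/1140) - 1486) + (7/9)*37 = ((-1055*(-1/286) - 2*(-9)*(1/1140)) - 1486) + 259/9 = ((1055/286 + 18*(1/1140)) - 1486) + 259/9 = ((1055/286 + 3/190) - 1486) + 259/9 = (50327/13585 - 1486) + 259/9 = -20136983/13585 + 259/9 = -177714332/122265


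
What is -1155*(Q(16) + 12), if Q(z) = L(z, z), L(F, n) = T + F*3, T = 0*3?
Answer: -69300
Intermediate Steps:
T = 0
L(F, n) = 3*F (L(F, n) = 0 + F*3 = 0 + 3*F = 3*F)
Q(z) = 3*z
-1155*(Q(16) + 12) = -1155*(3*16 + 12) = -1155*(48 + 12) = -1155*60 = -69300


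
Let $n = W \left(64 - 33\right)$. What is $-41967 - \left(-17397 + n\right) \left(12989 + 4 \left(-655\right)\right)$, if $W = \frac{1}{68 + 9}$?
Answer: $\frac{13886438063}{77} \approx 1.8034 \cdot 10^{8}$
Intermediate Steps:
$W = \frac{1}{77} \approx 0.012987$
$n = \frac{31}{77}$ ($n = \frac{64 - 33}{77} = \frac{1}{77} \cdot 31 = \frac{31}{77} \approx 0.4026$)
$-41967 - \left(-17397 + n\right) \left(12989 + 4 \left(-655\right)\right) = -41967 - \left(-17397 + \frac{31}{77}\right) \left(12989 + 4 \left(-655\right)\right) = -41967 - - \frac{1339538 \left(12989 - 2620\right)}{77} = -41967 - \left(- \frac{1339538}{77}\right) 10369 = -41967 - - \frac{13889669522}{77} = -41967 + \frac{13889669522}{77} = \frac{13886438063}{77}$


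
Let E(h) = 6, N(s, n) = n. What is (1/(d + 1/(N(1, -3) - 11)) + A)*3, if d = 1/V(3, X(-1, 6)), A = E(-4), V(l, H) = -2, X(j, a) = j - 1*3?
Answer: 51/4 ≈ 12.750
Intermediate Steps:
X(j, a) = -3 + j (X(j, a) = j - 3 = -3 + j)
A = 6
d = -1/2 (d = 1/(-2) = -1/2 ≈ -0.50000)
(1/(d + 1/(N(1, -3) - 11)) + A)*3 = (1/(-1/2 + 1/(-3 - 11)) + 6)*3 = (1/(-1/2 + 1/(-14)) + 6)*3 = (1/(-1/2 - 1/14) + 6)*3 = (1/(-4/7) + 6)*3 = (-7/4 + 6)*3 = (17/4)*3 = 51/4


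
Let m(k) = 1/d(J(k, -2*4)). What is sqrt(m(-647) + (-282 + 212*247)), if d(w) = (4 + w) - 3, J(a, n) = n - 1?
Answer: 3*sqrt(92590)/4 ≈ 228.21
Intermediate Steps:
J(a, n) = -1 + n
d(w) = 1 + w
m(k) = -1/8 (m(k) = 1/(1 + (-1 - 2*4)) = 1/(1 + (-1 - 8)) = 1/(1 - 9) = 1/(-8) = -1/8)
sqrt(m(-647) + (-282 + 212*247)) = sqrt(-1/8 + (-282 + 212*247)) = sqrt(-1/8 + (-282 + 52364)) = sqrt(-1/8 + 52082) = sqrt(416655/8) = 3*sqrt(92590)/4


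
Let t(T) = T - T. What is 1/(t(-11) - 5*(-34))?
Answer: 1/170 ≈ 0.0058824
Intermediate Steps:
t(T) = 0
1/(t(-11) - 5*(-34)) = 1/(0 - 5*(-34)) = 1/(0 + 170) = 1/170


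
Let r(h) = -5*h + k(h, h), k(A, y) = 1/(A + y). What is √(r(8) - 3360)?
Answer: I*√54399/4 ≈ 58.309*I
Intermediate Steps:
r(h) = 1/(2*h) - 5*h (r(h) = -5*h + 1/(h + h) = -5*h + 1/(2*h) = 1/(2*h) - 5*h)
√(r(8) - 3360) = √(((½)/8 - 5*8) - 3360) = √(((½)*(⅛) - 40) - 3360) = √((1/16 - 40) - 3360) = √(-639/16 - 3360) = √(-54399/16) = I*√54399/4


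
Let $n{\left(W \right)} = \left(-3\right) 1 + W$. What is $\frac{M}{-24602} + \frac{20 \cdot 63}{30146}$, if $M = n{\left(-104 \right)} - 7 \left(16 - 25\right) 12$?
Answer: $\frac{5716883}{370825946} \approx 0.015417$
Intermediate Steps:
$n{\left(W \right)} = -3 + W$
$M = 649$ ($M = \left(-3 - 104\right) - 7 \left(16 - 25\right) 12 = -107 - 7 \left(\left(-9\right) 12\right) = -107 - -756 = -107 + 756 = 649$)
$\frac{M}{-24602} + \frac{20 \cdot 63}{30146} = \frac{649}{-24602} + \frac{20 \cdot 63}{30146} = 649 \left(- \frac{1}{24602}\right) + 1260 \cdot \frac{1}{30146} = - \frac{649}{24602} + \frac{630}{15073} = \frac{5716883}{370825946}$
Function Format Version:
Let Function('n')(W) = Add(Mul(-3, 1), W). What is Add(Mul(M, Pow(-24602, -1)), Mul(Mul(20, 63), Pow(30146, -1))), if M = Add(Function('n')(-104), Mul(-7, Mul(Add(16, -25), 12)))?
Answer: Rational(5716883, 370825946) ≈ 0.015417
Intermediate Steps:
Function('n')(W) = Add(-3, W)
M = 649 (M = Add(Add(-3, -104), Mul(-7, Mul(Add(16, -25), 12))) = Add(-107, Mul(-7, Mul(-9, 12))) = Add(-107, Mul(-7, -108)) = Add(-107, 756) = 649)
Add(Mul(M, Pow(-24602, -1)), Mul(Mul(20, 63), Pow(30146, -1))) = Add(Mul(649, Pow(-24602, -1)), Mul(Mul(20, 63), Pow(30146, -1))) = Add(Mul(649, Rational(-1, 24602)), Mul(1260, Rational(1, 30146))) = Add(Rational(-649, 24602), Rational(630, 15073)) = Rational(5716883, 370825946)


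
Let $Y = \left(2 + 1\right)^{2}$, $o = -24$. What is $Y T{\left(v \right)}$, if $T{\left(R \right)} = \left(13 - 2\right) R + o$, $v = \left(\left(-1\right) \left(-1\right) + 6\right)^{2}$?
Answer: $4635$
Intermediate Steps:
$v = 49$ ($v = \left(1 + 6\right)^{2} = 7^{2} = 49$)
$T{\left(R \right)} = -24 + 11 R$ ($T{\left(R \right)} = \left(13 - 2\right) R - 24 = 11 R - 24 = -24 + 11 R$)
$Y = 9$ ($Y = 3^{2} = 9$)
$Y T{\left(v \right)} = 9 \left(-24 + 11 \cdot 49\right) = 9 \left(-24 + 539\right) = 9 \cdot 515 = 4635$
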